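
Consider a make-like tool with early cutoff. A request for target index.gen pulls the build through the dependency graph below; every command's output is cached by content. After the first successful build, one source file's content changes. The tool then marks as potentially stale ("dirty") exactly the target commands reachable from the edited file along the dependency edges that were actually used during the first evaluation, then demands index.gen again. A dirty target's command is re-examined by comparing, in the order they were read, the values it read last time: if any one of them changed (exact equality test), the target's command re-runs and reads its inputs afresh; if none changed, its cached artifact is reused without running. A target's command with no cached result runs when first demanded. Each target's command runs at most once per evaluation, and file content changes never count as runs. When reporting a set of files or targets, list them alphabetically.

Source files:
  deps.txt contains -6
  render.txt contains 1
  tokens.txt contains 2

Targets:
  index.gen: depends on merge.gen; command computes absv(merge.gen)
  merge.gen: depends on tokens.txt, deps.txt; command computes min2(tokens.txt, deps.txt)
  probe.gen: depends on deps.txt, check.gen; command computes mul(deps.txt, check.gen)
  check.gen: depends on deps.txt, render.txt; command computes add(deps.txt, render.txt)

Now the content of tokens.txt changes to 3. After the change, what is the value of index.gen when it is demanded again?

Demanding index.gen again yields 6.
Note the absorption at merge.gen: it re-runs yet its value is the same, leaving the output's value untouched.

First demand of the output computes:
  merge.gen = min2(2, -6) = -6
  index.gen = absv(-6) = 6

After the edit, cleaning proceeds:
  merge.gen: a read changed (tokens.txt 2->3) — executes, giving -6 — identical to its old value.
  index.gen: dirty, but its reads are unchanged (merge.gen unchanged); cached 6 stands.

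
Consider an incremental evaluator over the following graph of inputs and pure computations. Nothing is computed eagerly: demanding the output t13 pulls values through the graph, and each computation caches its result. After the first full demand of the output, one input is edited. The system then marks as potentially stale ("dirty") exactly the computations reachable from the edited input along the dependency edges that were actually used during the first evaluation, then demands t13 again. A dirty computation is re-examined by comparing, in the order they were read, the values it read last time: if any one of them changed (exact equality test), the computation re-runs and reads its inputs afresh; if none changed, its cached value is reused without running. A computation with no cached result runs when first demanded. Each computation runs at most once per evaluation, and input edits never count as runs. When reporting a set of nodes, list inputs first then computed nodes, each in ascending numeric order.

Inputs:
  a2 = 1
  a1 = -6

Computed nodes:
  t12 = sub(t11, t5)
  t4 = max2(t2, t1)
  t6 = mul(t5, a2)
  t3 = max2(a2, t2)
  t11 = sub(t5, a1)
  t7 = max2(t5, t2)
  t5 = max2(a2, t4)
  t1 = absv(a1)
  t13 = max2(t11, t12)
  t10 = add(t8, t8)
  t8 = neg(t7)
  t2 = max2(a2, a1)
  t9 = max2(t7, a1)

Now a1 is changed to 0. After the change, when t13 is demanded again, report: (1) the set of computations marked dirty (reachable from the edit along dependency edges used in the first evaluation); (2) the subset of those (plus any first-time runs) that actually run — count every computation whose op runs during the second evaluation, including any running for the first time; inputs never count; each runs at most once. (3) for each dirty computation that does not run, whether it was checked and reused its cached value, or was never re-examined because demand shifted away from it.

Initial pass — values computed on the first demand:
  t1 = absv(-6) = 6
  t2 = max2(1, -6) = 1
  t4 = max2(1, 6) = 6
  t5 = max2(1, 6) = 6
  t11 = sub(6, -6) = 12
  t12 = sub(12, 6) = 6
  t13 = max2(12, 6) = 12

Second demand — change propagation:
  t1: re-runs because a1 -6->0; new result 0.
  t2: re-runs because a1 -6->0; new result 1 (unchanged).
  t4: re-runs because t1 6->0; new result 1.
  t5: re-runs because t4 6->1; new result 1.
  t11: re-runs because t5 6->1; a1 -6->0; new result 1.
  t12: re-runs because t11 12->1; t5 6->1; new result 0.
  t13: re-runs because t11 12->1; t12 6->0; new result 1.

Dirty set: t1, t2, t4, t5, t11, t12, t13.
Run set: t1, t2, t4, t5, t11, t12, t13 (7 run).
All dirty computations ended up running.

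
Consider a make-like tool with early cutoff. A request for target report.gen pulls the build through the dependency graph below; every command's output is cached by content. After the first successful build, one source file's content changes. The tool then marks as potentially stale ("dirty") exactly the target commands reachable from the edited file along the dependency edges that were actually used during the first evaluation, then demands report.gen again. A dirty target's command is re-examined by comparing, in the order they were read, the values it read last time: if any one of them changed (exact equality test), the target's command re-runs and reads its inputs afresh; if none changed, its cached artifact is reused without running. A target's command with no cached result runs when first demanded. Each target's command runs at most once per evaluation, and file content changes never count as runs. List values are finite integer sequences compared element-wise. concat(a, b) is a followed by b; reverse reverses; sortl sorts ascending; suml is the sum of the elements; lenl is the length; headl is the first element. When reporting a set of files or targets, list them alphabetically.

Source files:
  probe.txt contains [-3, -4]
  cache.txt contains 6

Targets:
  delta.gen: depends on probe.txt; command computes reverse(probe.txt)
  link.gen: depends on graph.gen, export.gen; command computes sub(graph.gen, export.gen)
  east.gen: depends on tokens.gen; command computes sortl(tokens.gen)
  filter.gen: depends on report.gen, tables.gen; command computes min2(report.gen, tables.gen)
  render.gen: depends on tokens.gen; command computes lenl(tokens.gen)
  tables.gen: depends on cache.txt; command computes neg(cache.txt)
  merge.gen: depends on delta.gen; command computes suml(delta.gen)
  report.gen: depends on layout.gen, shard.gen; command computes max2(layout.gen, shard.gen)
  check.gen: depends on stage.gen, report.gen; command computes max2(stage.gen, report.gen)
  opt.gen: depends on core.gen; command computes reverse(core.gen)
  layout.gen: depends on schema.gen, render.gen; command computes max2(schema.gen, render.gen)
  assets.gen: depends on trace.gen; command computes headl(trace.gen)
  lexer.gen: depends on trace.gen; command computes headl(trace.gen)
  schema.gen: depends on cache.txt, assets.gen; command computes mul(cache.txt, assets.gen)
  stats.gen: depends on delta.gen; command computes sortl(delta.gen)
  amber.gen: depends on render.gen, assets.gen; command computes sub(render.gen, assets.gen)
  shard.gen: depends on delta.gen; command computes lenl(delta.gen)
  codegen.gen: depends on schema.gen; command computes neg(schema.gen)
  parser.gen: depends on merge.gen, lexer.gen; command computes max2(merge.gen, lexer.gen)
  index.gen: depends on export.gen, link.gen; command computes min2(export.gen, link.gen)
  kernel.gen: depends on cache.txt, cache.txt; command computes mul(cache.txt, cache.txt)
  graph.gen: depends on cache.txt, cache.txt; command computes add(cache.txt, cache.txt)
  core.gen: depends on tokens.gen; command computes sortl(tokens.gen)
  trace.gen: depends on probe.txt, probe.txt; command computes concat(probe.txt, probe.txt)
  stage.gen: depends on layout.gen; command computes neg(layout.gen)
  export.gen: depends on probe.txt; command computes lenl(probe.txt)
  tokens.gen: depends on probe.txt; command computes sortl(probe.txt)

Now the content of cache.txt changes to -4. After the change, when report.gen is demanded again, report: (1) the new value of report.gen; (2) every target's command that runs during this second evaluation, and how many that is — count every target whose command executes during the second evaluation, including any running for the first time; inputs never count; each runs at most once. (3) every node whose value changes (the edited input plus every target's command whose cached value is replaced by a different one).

Demanding report.gen again yields 12.
3 target commands run: layout.gen, report.gen, schema.gen.
The nodes whose values change: cache.txt, layout.gen, report.gen, schema.gen.

First demand of the output computes:
  delta.gen = reverse([-3, -4]) = [-4, -3]
  shard.gen = lenl([-4, -3]) = 2
  tokens.gen = sortl([-3, -4]) = [-4, -3]
  render.gen = lenl([-4, -3]) = 2
  trace.gen = concat([-3, -4], [-3, -4]) = [-3, -4, -3, -4]
  assets.gen = headl([-3, -4, -3, -4]) = -3
  schema.gen = mul(6, -3) = -18
  layout.gen = max2(-18, 2) = 2
  report.gen = max2(2, 2) = 2

After the edit, cleaning proceeds:
  schema.gen: a read changed (cache.txt 6->-4) — executes, giving 12.
  layout.gen: a read changed (schema.gen -18->12) — executes, giving 12.
  report.gen: a read changed (layout.gen 2->12) — executes, giving 12.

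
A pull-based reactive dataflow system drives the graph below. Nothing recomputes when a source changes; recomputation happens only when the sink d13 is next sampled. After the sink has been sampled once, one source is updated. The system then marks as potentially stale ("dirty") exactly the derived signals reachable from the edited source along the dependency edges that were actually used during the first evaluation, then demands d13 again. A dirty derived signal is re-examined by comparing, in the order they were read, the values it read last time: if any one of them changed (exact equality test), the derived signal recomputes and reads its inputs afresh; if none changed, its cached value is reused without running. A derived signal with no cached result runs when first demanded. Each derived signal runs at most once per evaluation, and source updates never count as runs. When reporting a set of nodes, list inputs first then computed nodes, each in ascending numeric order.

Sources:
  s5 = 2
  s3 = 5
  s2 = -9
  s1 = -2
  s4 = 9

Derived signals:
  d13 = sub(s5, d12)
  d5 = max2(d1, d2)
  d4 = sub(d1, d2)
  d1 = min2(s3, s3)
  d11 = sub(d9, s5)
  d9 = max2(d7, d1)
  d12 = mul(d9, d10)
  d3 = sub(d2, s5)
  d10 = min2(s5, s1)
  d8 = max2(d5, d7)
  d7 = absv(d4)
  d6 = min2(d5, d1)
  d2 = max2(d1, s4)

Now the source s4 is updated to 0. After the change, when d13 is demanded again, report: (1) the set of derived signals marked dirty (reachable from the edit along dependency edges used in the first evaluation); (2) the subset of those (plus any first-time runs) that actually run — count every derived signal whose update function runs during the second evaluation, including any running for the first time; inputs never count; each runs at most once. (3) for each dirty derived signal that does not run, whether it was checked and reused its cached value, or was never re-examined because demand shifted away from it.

Marked dirty: d2, d4, d7, d9, d12, d13.
Derived signals that run: d2, d4, d7, d9 — 4 in total.
Checked but reused from cache: d12, d13.
Key observation: the change is absorbed at d9 — it re-runs but produces the same value, and the output's value is unchanged.

First evaluation (everything demanded from the output):
  d1 = min2(5, 5) = 5
  d2 = max2(5, 9) = 9
  d4 = sub(5, 9) = -4
  d7 = absv(-4) = 4
  d9 = max2(4, 5) = 5
  d10 = min2(2, -2) = -2
  d12 = mul(5, -2) = -10
  d13 = sub(2, -10) = 12

Propagation after the edit:
  d2: runs — s4 9->0; result 5.
  d4: runs — d2 9->5; result 0.
  d7: runs — d4 -4->0; result 0.
  d9: runs — d7 4->0; result 5 (same value as before).
  d12: checked — values it read are unchanged (d9 unchanged, d10 unchanged); reused cached -10 without running.
  d13: checked — values it read are unchanged (s5 unchanged, d12 unchanged); reused cached 12 without running.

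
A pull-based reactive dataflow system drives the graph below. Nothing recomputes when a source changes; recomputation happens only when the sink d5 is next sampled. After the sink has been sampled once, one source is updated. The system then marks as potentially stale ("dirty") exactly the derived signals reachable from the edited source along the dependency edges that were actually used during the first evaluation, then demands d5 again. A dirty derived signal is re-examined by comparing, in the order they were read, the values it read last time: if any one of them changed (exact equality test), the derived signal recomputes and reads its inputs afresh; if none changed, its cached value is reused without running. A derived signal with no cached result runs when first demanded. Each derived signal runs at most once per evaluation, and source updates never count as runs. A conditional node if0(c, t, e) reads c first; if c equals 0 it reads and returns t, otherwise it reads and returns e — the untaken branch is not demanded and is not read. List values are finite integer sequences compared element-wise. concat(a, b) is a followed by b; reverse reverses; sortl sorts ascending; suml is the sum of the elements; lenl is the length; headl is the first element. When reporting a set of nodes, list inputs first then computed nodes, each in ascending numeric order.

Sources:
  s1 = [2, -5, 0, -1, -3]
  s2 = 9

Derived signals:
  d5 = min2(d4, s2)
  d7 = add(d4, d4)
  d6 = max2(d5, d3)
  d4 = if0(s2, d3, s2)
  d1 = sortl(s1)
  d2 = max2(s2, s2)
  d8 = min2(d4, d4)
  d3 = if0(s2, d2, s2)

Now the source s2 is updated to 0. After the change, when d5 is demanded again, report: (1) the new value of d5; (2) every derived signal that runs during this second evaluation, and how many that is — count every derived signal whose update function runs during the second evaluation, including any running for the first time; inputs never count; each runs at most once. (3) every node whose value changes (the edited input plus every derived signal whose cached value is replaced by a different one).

First evaluation (everything demanded from the output):
  d4 = if0(s2=9 -> else branch s2) = 9
  d5 = min2(9, 9) = 9

Propagation after the edit:
  d2: demanded for the first time — runs, produces 0.
  d3: demanded for the first time — runs, produces 0.
  d4: runs — s2 9->0; s2 9->0; result 0.
  d5: runs — d4 9->0; s2 9->0; result 0.

Key observation: a condition flipped, so demand reaches new nodes — d2, d3 run for the first time.

New value of d5: 0.
Derived signals that run: d2, d3, d4, d5 — 4 in total.
Values that change: s2, d4, d5.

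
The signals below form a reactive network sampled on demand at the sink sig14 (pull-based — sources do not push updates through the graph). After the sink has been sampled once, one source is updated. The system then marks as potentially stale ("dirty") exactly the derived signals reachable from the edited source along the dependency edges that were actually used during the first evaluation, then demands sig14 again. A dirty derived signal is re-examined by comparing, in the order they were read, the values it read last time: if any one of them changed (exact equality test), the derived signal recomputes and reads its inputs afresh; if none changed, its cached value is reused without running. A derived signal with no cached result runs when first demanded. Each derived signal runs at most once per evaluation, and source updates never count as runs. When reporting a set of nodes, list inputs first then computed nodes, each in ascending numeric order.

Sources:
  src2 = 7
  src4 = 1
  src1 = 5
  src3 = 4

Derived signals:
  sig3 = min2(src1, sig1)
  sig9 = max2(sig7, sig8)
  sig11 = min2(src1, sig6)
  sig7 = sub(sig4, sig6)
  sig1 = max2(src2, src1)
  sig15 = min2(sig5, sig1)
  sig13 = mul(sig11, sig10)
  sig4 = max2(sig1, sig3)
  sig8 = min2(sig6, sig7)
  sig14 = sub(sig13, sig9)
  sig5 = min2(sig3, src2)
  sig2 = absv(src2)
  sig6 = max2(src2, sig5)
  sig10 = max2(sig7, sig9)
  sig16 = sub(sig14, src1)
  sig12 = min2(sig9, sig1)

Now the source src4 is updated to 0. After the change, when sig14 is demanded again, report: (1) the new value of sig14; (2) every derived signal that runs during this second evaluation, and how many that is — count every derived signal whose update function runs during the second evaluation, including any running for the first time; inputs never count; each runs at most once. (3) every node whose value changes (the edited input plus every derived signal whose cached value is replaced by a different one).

Initial pass — values computed on the first demand:
  sig1 = max2(7, 5) = 7
  sig3 = min2(5, 7) = 5
  sig4 = max2(7, 5) = 7
  sig5 = min2(5, 7) = 5
  sig6 = max2(7, 5) = 7
  sig7 = sub(7, 7) = 0
  sig8 = min2(7, 0) = 0
  sig9 = max2(0, 0) = 0
  sig10 = max2(0, 0) = 0
  sig11 = min2(5, 7) = 5
  sig13 = mul(5, 0) = 0
  sig14 = sub(0, 0) = 0

Second demand — change propagation:
  no demanded computation ever read src4, so the edit dirties nothing and nothing runs.

The important point: nothing the output needs ever reads src4, so the edit is invisible to it.

sig14 now evaluates to 0.
Run set: none (0 run).
Changed values: src4.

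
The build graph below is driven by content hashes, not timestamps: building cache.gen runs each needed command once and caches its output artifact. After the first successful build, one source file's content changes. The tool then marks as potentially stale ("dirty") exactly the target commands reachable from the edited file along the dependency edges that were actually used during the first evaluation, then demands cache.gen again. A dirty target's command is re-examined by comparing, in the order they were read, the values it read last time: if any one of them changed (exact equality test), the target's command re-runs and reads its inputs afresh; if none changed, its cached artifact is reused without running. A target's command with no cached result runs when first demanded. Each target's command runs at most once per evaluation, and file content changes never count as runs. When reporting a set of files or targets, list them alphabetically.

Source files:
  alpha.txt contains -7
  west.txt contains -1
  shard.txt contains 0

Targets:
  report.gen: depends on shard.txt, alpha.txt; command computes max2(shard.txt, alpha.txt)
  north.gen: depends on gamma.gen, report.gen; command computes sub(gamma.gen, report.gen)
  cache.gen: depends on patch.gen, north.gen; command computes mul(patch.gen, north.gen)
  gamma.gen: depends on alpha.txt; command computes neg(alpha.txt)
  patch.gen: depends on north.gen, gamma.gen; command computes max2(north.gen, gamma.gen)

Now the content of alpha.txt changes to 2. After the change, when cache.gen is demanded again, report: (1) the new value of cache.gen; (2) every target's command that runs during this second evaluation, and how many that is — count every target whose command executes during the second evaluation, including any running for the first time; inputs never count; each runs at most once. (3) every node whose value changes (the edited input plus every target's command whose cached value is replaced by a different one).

cache.gen now evaluates to 8.
Run set: cache.gen, gamma.gen, north.gen, patch.gen, report.gen (5 run).
Changed values: alpha.txt, cache.gen, gamma.gen, north.gen, patch.gen, report.gen.

Initial pass — values computed on the first demand:
  gamma.gen = neg(-7) = 7
  report.gen = max2(0, -7) = 0
  north.gen = sub(7, 0) = 7
  patch.gen = max2(7, 7) = 7
  cache.gen = mul(7, 7) = 49

Second demand — change propagation:
  gamma.gen: re-runs because alpha.txt -7->2; new result -2.
  report.gen: re-runs because alpha.txt -7->2; new result 2.
  north.gen: re-runs because gamma.gen 7->-2; report.gen 0->2; new result -4.
  patch.gen: re-runs because north.gen 7->-4; gamma.gen 7->-2; new result -2.
  cache.gen: re-runs because patch.gen 7->-2; north.gen 7->-4; new result 8.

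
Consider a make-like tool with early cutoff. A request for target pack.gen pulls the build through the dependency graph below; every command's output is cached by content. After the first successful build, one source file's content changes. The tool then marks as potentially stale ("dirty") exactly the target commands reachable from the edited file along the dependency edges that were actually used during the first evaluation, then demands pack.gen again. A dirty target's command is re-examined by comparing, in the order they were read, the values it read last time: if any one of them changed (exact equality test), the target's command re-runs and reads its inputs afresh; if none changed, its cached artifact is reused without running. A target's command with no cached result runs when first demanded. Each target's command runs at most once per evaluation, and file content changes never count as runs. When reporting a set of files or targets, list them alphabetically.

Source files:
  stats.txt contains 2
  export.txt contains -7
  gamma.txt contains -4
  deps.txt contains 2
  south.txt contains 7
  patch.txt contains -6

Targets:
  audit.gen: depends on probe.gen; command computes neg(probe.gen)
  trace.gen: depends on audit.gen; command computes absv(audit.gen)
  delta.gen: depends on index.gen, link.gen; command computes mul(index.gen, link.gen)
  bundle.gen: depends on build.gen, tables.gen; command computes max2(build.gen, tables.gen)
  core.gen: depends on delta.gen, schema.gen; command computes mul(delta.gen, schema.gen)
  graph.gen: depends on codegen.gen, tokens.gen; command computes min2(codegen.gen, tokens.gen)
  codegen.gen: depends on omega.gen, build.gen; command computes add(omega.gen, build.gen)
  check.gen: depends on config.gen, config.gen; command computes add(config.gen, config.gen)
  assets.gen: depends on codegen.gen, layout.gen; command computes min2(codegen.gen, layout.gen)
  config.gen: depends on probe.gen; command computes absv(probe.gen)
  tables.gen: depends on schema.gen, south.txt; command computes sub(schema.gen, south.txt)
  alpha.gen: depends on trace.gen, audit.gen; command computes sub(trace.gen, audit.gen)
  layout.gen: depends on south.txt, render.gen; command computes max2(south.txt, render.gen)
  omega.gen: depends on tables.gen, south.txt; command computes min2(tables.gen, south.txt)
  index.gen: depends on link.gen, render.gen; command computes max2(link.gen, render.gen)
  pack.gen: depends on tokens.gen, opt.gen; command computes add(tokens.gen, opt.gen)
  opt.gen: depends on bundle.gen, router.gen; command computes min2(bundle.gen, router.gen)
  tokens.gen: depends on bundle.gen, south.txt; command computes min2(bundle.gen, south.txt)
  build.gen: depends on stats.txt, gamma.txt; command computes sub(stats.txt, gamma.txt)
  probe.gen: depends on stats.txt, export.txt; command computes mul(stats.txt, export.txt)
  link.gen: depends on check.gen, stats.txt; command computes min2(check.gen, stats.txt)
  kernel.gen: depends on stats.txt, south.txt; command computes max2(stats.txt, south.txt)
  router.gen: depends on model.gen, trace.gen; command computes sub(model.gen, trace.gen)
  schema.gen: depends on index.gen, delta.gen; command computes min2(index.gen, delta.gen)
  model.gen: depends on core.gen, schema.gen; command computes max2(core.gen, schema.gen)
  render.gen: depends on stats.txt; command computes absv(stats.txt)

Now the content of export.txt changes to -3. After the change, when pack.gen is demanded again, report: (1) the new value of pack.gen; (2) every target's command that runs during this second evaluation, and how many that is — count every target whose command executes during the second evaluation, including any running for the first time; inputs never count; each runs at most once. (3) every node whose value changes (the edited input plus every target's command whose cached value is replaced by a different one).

First demand of the output computes:
  build.gen = sub(2, -4) = 6
  probe.gen = mul(2, -7) = -14
  audit.gen = neg(-14) = 14
  config.gen = absv(-14) = 14
  check.gen = add(14, 14) = 28
  link.gen = min2(28, 2) = 2
  render.gen = absv(2) = 2
  index.gen = max2(2, 2) = 2
  delta.gen = mul(2, 2) = 4
  schema.gen = min2(2, 4) = 2
  core.gen = mul(4, 2) = 8
  model.gen = max2(8, 2) = 8
  tables.gen = sub(2, 7) = -5
  bundle.gen = max2(6, -5) = 6
  tokens.gen = min2(6, 7) = 6
  trace.gen = absv(14) = 14
  router.gen = sub(8, 14) = -6
  opt.gen = min2(6, -6) = -6
  pack.gen = add(6, -6) = 0

After the edit, cleaning proceeds:
  probe.gen: a read changed (export.txt -7->-3) — executes, giving -6.
  audit.gen: a read changed (probe.gen -14->-6) — executes, giving 6.
  config.gen: a read changed (probe.gen -14->-6) — executes, giving 6.
  check.gen: a read changed (config.gen 14->6; config.gen 14->6) — executes, giving 12.
  link.gen: a read changed (check.gen 28->12) — executes, giving 2 — identical to its old value.
  index.gen: dirty, but its reads are unchanged (link.gen unchanged, render.gen unchanged); cached 2 stands.
  delta.gen: dirty, but its reads are unchanged (index.gen unchanged, link.gen unchanged); cached 4 stands.
  schema.gen: dirty, but its reads are unchanged (index.gen unchanged, delta.gen unchanged); cached 2 stands.
  core.gen: dirty, but its reads are unchanged (delta.gen unchanged, schema.gen unchanged); cached 8 stands.
  model.gen: dirty, but its reads are unchanged (core.gen unchanged, schema.gen unchanged); cached 8 stands.
  tables.gen: dirty, but its reads are unchanged (schema.gen unchanged, south.txt unchanged); cached -5 stands.
  bundle.gen: dirty, but its reads are unchanged (build.gen unchanged, tables.gen unchanged); cached 6 stands.
  tokens.gen: dirty, but its reads are unchanged (bundle.gen unchanged, south.txt unchanged); cached 6 stands.
  trace.gen: a read changed (audit.gen 14->6) — executes, giving 6.
  router.gen: a read changed (trace.gen 14->6) — executes, giving 2.
  opt.gen: a read changed (router.gen -6->2) — executes, giving 2.
  pack.gen: a read changed (opt.gen -6->2) — executes, giving 8.

Note where the cutoff bites: index.gen is checked, finds nothing changed, and keeps its cache.

Demanding pack.gen again yields 8.
9 target commands run: audit.gen, check.gen, config.gen, link.gen, opt.gen, pack.gen, probe.gen, router.gen, trace.gen.
The nodes whose values change: audit.gen, check.gen, config.gen, export.txt, opt.gen, pack.gen, probe.gen, router.gen, trace.gen.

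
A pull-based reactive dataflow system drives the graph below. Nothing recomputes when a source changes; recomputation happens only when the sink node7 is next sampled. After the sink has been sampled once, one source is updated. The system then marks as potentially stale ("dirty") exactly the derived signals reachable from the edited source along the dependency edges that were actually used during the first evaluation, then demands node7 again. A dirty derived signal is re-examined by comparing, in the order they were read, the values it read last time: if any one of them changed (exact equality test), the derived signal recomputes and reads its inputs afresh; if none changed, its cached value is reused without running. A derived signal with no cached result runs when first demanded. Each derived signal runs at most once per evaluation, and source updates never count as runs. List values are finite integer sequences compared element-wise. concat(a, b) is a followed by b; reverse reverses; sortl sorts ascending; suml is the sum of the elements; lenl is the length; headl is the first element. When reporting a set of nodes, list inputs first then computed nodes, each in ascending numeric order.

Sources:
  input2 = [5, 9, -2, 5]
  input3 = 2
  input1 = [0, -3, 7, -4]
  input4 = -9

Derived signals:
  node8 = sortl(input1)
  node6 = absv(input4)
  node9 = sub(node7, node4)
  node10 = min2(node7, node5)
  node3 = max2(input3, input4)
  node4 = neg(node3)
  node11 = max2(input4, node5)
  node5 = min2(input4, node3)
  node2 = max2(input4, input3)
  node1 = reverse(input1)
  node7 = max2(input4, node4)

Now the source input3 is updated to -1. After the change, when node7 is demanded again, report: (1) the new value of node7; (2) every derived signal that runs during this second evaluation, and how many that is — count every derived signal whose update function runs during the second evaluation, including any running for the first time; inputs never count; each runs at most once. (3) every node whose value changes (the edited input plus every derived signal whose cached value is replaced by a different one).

First evaluation (everything demanded from the output):
  node3 = max2(2, -9) = 2
  node4 = neg(2) = -2
  node7 = max2(-9, -2) = -2

Propagation after the edit:
  node3: runs — input3 2->-1; result -1.
  node4: runs — node3 2->-1; result 1.
  node7: runs — node4 -2->1; result 1.

New value of node7: 1.
Derived signals that run: node3, node4, node7 — 3 in total.
Values that change: input3, node3, node4, node7.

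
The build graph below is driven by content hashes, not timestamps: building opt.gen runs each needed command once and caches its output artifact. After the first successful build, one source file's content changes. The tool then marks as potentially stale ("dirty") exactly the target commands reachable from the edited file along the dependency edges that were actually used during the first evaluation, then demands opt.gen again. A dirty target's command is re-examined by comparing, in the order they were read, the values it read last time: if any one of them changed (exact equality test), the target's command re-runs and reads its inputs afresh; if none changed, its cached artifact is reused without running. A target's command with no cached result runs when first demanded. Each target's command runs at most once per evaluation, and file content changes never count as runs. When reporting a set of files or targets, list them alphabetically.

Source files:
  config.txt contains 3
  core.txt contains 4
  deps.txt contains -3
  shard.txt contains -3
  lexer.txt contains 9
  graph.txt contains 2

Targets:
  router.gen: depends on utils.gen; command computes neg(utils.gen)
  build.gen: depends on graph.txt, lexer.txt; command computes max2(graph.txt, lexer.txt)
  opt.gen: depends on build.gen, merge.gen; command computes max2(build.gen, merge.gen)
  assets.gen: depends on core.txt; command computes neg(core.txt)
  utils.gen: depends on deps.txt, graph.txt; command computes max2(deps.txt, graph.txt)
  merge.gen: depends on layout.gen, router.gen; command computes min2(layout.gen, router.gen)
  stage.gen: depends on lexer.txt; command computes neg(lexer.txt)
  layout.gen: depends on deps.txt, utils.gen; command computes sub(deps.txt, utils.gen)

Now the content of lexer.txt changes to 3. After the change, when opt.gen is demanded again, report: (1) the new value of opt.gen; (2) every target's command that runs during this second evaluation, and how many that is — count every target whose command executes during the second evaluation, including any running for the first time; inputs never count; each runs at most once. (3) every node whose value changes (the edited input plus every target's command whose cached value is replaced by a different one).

opt.gen now evaluates to 3.
Run set: build.gen, opt.gen (2 run).
Changed values: build.gen, lexer.txt, opt.gen.

Initial pass — values computed on the first demand:
  build.gen = max2(2, 9) = 9
  utils.gen = max2(-3, 2) = 2
  layout.gen = sub(-3, 2) = -5
  router.gen = neg(2) = -2
  merge.gen = min2(-5, -2) = -5
  opt.gen = max2(9, -5) = 9

Second demand — change propagation:
  build.gen: re-runs because lexer.txt 9->3; new result 3.
  opt.gen: re-runs because build.gen 9->3; new result 3.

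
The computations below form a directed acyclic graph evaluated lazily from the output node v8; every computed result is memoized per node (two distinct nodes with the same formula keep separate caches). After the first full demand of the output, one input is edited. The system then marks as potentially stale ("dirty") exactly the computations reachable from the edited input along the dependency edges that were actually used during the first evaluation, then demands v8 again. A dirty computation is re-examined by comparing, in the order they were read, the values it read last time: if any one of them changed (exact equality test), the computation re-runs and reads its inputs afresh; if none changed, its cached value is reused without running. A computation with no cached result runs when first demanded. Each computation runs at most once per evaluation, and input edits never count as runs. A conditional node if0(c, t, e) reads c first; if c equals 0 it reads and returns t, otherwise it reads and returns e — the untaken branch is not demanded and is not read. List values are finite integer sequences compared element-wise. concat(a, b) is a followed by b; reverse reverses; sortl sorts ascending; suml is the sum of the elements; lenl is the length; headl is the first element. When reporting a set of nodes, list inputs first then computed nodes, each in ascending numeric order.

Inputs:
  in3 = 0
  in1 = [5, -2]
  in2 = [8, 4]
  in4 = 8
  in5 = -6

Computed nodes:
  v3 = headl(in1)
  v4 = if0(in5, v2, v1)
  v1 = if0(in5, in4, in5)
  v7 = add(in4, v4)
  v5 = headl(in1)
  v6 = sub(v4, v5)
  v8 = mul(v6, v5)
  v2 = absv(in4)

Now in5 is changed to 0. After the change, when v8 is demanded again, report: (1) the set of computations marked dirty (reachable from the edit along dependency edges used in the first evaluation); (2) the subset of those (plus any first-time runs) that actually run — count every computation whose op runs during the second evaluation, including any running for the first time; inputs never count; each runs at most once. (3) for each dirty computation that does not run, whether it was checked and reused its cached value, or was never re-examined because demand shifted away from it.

First demand of the output computes:
  v1 = if0(in5=-6 -> else branch in5) = -6
  v4 = if0(in5=-6 -> else branch v1) = -6
  v5 = headl([5, -2]) = 5
  v6 = sub(-6, 5) = -11
  v8 = mul(-11, 5) = -55

After the edit, cleaning proceeds:
  v1: stays stale; no demand reaches it after the flip.
  v2: had never run; runs now, result 8.
  v4: a read changed (in5 -6->0) — executes, giving 8.
  v6: a read changed (v4 -6->8) — executes, giving 3.
  v8: a read changed (v6 -11->3) — executes, giving 15.

Note the branch switch — demand abandons v1, which is never re-examined.

The edit dirties: v1, v4, v6, v8.
4 computations run: v2, v4, v6, v8.
Unvisited dirty nodes (no longer demanded): v1.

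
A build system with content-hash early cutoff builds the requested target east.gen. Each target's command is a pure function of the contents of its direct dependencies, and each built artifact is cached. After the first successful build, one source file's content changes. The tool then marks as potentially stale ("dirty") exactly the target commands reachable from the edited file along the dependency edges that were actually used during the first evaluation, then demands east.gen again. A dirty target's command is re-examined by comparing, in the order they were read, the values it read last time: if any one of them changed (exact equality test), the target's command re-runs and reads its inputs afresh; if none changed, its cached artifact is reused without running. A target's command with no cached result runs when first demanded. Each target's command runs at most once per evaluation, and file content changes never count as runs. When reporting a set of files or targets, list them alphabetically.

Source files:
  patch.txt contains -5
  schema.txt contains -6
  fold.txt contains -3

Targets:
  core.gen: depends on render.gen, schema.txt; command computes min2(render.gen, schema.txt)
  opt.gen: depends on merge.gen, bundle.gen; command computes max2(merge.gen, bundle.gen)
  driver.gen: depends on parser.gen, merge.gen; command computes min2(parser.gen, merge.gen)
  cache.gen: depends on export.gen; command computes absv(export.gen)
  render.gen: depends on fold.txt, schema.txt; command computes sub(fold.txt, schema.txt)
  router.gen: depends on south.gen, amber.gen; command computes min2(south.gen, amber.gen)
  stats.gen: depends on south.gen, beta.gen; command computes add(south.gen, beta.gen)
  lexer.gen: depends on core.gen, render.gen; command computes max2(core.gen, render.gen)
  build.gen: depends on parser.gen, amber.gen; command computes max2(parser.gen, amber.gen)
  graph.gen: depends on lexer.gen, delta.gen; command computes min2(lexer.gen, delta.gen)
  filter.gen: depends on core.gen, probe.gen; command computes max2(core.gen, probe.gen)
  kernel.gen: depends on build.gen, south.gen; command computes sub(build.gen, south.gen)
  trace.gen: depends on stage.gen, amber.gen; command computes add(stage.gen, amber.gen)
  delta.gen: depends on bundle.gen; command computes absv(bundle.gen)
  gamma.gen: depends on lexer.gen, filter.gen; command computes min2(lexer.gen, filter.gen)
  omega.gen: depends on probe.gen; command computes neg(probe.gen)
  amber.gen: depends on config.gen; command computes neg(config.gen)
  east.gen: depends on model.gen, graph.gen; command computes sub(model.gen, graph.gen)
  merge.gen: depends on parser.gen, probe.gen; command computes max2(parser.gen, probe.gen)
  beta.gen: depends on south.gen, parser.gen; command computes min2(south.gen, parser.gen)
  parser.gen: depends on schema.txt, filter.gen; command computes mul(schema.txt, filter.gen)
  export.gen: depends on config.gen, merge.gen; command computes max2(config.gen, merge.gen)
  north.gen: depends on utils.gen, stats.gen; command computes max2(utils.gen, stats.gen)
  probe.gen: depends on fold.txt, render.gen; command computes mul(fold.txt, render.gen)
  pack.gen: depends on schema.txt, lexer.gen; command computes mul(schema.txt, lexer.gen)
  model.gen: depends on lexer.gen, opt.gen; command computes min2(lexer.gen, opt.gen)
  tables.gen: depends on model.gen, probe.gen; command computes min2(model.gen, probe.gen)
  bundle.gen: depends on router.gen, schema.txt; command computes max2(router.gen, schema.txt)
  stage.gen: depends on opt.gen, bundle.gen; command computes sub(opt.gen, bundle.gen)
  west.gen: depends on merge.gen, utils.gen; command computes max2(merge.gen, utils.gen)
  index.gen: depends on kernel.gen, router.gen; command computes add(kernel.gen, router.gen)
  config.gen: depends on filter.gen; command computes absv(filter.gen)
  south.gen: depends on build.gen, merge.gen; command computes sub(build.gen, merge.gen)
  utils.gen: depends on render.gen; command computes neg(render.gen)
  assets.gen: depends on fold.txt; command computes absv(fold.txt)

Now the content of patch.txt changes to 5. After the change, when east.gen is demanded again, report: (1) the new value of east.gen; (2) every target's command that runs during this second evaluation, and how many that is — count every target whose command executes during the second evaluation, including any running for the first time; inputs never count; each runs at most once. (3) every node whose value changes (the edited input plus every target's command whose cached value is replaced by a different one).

New value of east.gen: 0.
Target commands that run: none — 0 in total.
Values that change: patch.txt.
Key observation: patch.txt is never demanded by the output, so the edit triggers no recomputation at all.

First evaluation (everything demanded from the output):
  render.gen = sub(-3, -6) = 3
  core.gen = min2(3, -6) = -6
  lexer.gen = max2(-6, 3) = 3
  probe.gen = mul(-3, 3) = -9
  filter.gen = max2(-6, -9) = -6
  config.gen = absv(-6) = 6
  amber.gen = neg(6) = -6
  parser.gen = mul(-6, -6) = 36
  build.gen = max2(36, -6) = 36
  merge.gen = max2(36, -9) = 36
  south.gen = sub(36, 36) = 0
  router.gen = min2(0, -6) = -6
  bundle.gen = max2(-6, -6) = -6
  delta.gen = absv(-6) = 6
  graph.gen = min2(3, 6) = 3
  opt.gen = max2(36, -6) = 36
  model.gen = min2(3, 36) = 3
  east.gen = sub(3, 3) = 0

Propagation after the edit:
  patch.txt feeds no computation that the output demands — nothing is marked dirty and nothing runs.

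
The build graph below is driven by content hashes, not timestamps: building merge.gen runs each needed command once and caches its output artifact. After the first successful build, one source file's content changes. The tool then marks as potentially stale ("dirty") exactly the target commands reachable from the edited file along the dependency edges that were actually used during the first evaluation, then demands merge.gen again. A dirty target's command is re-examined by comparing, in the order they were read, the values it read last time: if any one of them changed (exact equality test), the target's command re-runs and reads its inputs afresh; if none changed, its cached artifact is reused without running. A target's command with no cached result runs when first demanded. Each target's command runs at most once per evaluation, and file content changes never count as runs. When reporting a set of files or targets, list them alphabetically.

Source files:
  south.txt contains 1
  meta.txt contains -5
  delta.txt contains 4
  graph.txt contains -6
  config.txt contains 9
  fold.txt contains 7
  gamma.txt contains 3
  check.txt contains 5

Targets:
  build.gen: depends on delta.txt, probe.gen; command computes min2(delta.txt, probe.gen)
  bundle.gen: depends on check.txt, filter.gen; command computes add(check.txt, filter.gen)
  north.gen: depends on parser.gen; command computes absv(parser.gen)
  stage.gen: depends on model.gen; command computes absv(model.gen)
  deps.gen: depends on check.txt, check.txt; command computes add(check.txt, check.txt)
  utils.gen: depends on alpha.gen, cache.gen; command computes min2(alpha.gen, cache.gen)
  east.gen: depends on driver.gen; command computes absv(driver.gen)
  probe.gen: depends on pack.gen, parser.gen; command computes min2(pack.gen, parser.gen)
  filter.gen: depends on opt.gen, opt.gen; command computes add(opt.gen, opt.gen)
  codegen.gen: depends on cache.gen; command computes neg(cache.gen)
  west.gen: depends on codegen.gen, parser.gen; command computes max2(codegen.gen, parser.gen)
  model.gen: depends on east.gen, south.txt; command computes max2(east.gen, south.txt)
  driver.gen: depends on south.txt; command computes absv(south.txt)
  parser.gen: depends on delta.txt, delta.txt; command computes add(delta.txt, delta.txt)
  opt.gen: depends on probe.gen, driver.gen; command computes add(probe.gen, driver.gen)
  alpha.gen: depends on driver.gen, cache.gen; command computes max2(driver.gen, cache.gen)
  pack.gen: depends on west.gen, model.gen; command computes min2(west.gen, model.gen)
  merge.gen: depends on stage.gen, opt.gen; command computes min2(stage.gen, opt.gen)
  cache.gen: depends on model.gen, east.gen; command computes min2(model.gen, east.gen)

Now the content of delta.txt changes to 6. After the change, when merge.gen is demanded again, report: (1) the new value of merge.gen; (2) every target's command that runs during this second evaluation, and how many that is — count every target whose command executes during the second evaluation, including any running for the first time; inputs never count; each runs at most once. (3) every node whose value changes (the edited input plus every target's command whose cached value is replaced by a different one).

merge.gen now evaluates to 1.
Run set: pack.gen, parser.gen, probe.gen, west.gen (4 run).
Changed values: delta.txt, parser.gen, west.gen.
The important point: at opt.gen every value read last time is unchanged, so the dirty flag clears without a run.

Initial pass — values computed on the first demand:
  driver.gen = absv(1) = 1
  east.gen = absv(1) = 1
  model.gen = max2(1, 1) = 1
  cache.gen = min2(1, 1) = 1
  codegen.gen = neg(1) = -1
  parser.gen = add(4, 4) = 8
  stage.gen = absv(1) = 1
  west.gen = max2(-1, 8) = 8
  pack.gen = min2(8, 1) = 1
  probe.gen = min2(1, 8) = 1
  opt.gen = add(1, 1) = 2
  merge.gen = min2(1, 2) = 1

Second demand — change propagation:
  parser.gen: re-runs because delta.txt 4->6; delta.txt 4->6; new result 12.
  west.gen: re-runs because parser.gen 8->12; new result 12.
  pack.gen: re-runs because west.gen 8->12; new result 1 (unchanged).
  probe.gen: re-runs because parser.gen 8->12; new result 1 (unchanged).
  opt.gen: re-examined; everything it read last time is the same (probe.gen unchanged, driver.gen unchanged) — cache 2 kept, no run.
  merge.gen: re-examined; everything it read last time is the same (stage.gen unchanged, opt.gen unchanged) — cache 1 kept, no run.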